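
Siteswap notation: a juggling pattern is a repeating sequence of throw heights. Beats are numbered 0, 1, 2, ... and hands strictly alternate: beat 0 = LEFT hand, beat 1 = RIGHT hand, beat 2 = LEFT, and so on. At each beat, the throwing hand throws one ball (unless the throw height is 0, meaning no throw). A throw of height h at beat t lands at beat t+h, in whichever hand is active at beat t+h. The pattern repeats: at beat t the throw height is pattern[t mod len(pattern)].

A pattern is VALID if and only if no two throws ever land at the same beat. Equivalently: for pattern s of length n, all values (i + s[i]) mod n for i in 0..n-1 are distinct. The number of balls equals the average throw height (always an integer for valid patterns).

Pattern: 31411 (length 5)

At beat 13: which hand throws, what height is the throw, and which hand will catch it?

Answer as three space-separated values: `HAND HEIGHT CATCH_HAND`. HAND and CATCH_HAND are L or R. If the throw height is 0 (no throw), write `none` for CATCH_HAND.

Beat 13: 13 mod 2 = 1, so hand = R
Throw height = pattern[13 mod 5] = pattern[3] = 1
Lands at beat 13+1=14, 14 mod 2 = 0, so catch hand = L

Answer: R 1 L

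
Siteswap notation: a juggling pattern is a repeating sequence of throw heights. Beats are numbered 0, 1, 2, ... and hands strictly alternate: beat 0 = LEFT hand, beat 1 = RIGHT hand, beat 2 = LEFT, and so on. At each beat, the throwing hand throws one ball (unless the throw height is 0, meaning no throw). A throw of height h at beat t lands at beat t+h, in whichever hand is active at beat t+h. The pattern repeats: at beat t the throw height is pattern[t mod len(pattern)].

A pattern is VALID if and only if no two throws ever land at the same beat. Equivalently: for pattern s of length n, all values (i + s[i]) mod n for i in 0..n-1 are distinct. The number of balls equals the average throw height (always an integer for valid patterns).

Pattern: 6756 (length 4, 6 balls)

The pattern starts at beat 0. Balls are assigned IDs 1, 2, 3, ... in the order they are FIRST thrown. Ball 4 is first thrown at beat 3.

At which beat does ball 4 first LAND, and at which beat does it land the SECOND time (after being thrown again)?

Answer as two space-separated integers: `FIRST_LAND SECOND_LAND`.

Answer: 9 16

Derivation:
Beat 0 (L): throw ball1 h=6 -> lands@6:L; in-air after throw: [b1@6:L]
Beat 1 (R): throw ball2 h=7 -> lands@8:L; in-air after throw: [b1@6:L b2@8:L]
Beat 2 (L): throw ball3 h=5 -> lands@7:R; in-air after throw: [b1@6:L b3@7:R b2@8:L]
Beat 3 (R): throw ball4 h=6 -> lands@9:R; in-air after throw: [b1@6:L b3@7:R b2@8:L b4@9:R]
Beat 4 (L): throw ball5 h=6 -> lands@10:L; in-air after throw: [b1@6:L b3@7:R b2@8:L b4@9:R b5@10:L]
Beat 5 (R): throw ball6 h=7 -> lands@12:L; in-air after throw: [b1@6:L b3@7:R b2@8:L b4@9:R b5@10:L b6@12:L]
Beat 6 (L): throw ball1 h=5 -> lands@11:R; in-air after throw: [b3@7:R b2@8:L b4@9:R b5@10:L b1@11:R b6@12:L]
Beat 7 (R): throw ball3 h=6 -> lands@13:R; in-air after throw: [b2@8:L b4@9:R b5@10:L b1@11:R b6@12:L b3@13:R]
Beat 8 (L): throw ball2 h=6 -> lands@14:L; in-air after throw: [b4@9:R b5@10:L b1@11:R b6@12:L b3@13:R b2@14:L]
Beat 9 (R): throw ball4 h=7 -> lands@16:L; in-air after throw: [b5@10:L b1@11:R b6@12:L b3@13:R b2@14:L b4@16:L]
Beat 10 (L): throw ball5 h=5 -> lands@15:R; in-air after throw: [b1@11:R b6@12:L b3@13:R b2@14:L b5@15:R b4@16:L]
Beat 11 (R): throw ball1 h=6 -> lands@17:R; in-air after throw: [b6@12:L b3@13:R b2@14:L b5@15:R b4@16:L b1@17:R]
Beat 12 (L): throw ball6 h=6 -> lands@18:L; in-air after throw: [b3@13:R b2@14:L b5@15:R b4@16:L b1@17:R b6@18:L]
Beat 13 (R): throw ball3 h=7 -> lands@20:L; in-air after throw: [b2@14:L b5@15:R b4@16:L b1@17:R b6@18:L b3@20:L]
Beat 14 (L): throw ball2 h=5 -> lands@19:R; in-air after throw: [b5@15:R b4@16:L b1@17:R b6@18:L b2@19:R b3@20:L]
Beat 15 (R): throw ball5 h=6 -> lands@21:R; in-air after throw: [b4@16:L b1@17:R b6@18:L b2@19:R b3@20:L b5@21:R]
Beat 16 (L): throw ball4 h=6 -> lands@22:L; in-air after throw: [b1@17:R b6@18:L b2@19:R b3@20:L b5@21:R b4@22:L]
Ball 4: thrown@3 h=6 -> first land @9; rethrown@9 h=7 -> second land @16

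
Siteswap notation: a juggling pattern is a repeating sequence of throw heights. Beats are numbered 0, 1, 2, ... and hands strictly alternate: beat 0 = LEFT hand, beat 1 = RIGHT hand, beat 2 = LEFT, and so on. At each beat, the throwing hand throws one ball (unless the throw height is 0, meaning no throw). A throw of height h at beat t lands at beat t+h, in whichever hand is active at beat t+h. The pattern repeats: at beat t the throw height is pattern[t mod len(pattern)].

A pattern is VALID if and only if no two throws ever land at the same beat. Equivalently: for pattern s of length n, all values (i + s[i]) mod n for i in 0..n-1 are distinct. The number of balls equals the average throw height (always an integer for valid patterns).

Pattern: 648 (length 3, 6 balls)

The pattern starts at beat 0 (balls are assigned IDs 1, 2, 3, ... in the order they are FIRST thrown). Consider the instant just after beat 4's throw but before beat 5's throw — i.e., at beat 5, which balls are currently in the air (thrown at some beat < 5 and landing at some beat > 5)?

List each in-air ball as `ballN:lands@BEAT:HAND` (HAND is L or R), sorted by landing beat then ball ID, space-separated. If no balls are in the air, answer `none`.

Beat 0 (L): throw ball1 h=6 -> lands@6:L; in-air after throw: [b1@6:L]
Beat 1 (R): throw ball2 h=4 -> lands@5:R; in-air after throw: [b2@5:R b1@6:L]
Beat 2 (L): throw ball3 h=8 -> lands@10:L; in-air after throw: [b2@5:R b1@6:L b3@10:L]
Beat 3 (R): throw ball4 h=6 -> lands@9:R; in-air after throw: [b2@5:R b1@6:L b4@9:R b3@10:L]
Beat 4 (L): throw ball5 h=4 -> lands@8:L; in-air after throw: [b2@5:R b1@6:L b5@8:L b4@9:R b3@10:L]
Beat 5 (R): throw ball2 h=8 -> lands@13:R; in-air after throw: [b1@6:L b5@8:L b4@9:R b3@10:L b2@13:R]

Answer: ball1:lands@6:L ball5:lands@8:L ball4:lands@9:R ball3:lands@10:L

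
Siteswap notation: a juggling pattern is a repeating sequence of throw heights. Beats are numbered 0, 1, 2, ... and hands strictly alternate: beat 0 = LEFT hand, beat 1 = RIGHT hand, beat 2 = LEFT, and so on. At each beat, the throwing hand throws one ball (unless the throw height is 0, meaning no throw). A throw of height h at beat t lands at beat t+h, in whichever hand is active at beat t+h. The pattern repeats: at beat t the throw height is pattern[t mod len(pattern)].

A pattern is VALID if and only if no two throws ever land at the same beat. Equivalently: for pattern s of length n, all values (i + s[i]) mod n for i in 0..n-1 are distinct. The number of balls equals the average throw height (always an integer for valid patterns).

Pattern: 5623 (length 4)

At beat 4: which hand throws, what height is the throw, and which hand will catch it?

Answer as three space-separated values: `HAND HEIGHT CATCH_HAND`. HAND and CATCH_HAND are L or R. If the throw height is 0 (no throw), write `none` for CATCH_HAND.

Answer: L 5 R

Derivation:
Beat 4: 4 mod 2 = 0, so hand = L
Throw height = pattern[4 mod 4] = pattern[0] = 5
Lands at beat 4+5=9, 9 mod 2 = 1, so catch hand = R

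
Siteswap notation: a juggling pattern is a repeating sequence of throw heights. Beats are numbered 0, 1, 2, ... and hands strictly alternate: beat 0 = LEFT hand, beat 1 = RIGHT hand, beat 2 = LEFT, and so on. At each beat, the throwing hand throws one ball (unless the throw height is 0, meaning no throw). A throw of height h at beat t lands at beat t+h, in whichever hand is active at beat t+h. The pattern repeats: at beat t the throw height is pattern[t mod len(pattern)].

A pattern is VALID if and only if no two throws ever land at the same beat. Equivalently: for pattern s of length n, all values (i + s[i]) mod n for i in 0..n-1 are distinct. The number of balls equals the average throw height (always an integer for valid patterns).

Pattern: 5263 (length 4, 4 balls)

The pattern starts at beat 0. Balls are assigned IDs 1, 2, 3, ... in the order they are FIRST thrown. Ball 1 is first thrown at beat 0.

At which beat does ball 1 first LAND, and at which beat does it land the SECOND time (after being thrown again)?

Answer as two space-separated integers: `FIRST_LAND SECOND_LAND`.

Answer: 5 7

Derivation:
Beat 0 (L): throw ball1 h=5 -> lands@5:R; in-air after throw: [b1@5:R]
Beat 1 (R): throw ball2 h=2 -> lands@3:R; in-air after throw: [b2@3:R b1@5:R]
Beat 2 (L): throw ball3 h=6 -> lands@8:L; in-air after throw: [b2@3:R b1@5:R b3@8:L]
Beat 3 (R): throw ball2 h=3 -> lands@6:L; in-air after throw: [b1@5:R b2@6:L b3@8:L]
Beat 4 (L): throw ball4 h=5 -> lands@9:R; in-air after throw: [b1@5:R b2@6:L b3@8:L b4@9:R]
Beat 5 (R): throw ball1 h=2 -> lands@7:R; in-air after throw: [b2@6:L b1@7:R b3@8:L b4@9:R]
Beat 6 (L): throw ball2 h=6 -> lands@12:L; in-air after throw: [b1@7:R b3@8:L b4@9:R b2@12:L]
Beat 7 (R): throw ball1 h=3 -> lands@10:L; in-air after throw: [b3@8:L b4@9:R b1@10:L b2@12:L]
Ball 1: thrown@0 h=5 -> first land @5; rethrown@5 h=2 -> second land @7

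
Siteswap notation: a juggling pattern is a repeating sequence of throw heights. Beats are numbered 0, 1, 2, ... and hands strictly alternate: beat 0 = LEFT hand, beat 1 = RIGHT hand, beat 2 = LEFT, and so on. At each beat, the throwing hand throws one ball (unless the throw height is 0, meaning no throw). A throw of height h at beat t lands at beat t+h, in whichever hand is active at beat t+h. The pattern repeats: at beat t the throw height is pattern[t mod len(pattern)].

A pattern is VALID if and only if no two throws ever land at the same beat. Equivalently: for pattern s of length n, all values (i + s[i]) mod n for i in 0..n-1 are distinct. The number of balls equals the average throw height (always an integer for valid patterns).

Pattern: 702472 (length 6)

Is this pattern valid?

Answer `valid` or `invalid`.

Answer: invalid

Derivation:
i=0: (i + s[i]) mod n = (0 + 7) mod 6 = 1
i=1: (i + s[i]) mod n = (1 + 0) mod 6 = 1
i=2: (i + s[i]) mod n = (2 + 2) mod 6 = 4
i=3: (i + s[i]) mod n = (3 + 4) mod 6 = 1
i=4: (i + s[i]) mod n = (4 + 7) mod 6 = 5
i=5: (i + s[i]) mod n = (5 + 2) mod 6 = 1
Residues: [1, 1, 4, 1, 5, 1], distinct: False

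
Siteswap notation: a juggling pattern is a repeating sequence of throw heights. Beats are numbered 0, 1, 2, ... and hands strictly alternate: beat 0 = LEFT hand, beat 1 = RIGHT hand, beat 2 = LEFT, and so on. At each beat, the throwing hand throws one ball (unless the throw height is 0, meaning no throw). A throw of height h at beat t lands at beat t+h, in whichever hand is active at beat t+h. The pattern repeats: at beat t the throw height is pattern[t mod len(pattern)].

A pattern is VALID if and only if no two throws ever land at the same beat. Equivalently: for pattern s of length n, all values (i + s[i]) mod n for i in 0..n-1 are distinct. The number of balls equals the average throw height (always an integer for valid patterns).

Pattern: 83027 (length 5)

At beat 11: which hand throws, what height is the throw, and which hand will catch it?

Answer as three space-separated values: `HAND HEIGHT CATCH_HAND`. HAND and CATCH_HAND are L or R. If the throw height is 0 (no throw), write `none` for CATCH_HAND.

Beat 11: 11 mod 2 = 1, so hand = R
Throw height = pattern[11 mod 5] = pattern[1] = 3
Lands at beat 11+3=14, 14 mod 2 = 0, so catch hand = L

Answer: R 3 L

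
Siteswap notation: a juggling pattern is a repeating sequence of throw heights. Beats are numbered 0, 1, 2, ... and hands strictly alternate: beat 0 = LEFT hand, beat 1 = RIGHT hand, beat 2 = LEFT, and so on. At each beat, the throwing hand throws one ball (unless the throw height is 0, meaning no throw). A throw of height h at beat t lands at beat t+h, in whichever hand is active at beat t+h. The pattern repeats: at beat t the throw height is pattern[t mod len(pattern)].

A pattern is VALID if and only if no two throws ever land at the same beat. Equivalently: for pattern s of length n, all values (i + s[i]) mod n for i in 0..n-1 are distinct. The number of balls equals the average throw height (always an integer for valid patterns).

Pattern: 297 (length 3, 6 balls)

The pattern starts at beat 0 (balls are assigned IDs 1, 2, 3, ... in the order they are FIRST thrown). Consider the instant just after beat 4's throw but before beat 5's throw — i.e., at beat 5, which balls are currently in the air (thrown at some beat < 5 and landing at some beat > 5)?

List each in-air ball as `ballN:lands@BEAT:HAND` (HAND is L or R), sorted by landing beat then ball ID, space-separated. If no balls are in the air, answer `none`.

Beat 0 (L): throw ball1 h=2 -> lands@2:L; in-air after throw: [b1@2:L]
Beat 1 (R): throw ball2 h=9 -> lands@10:L; in-air after throw: [b1@2:L b2@10:L]
Beat 2 (L): throw ball1 h=7 -> lands@9:R; in-air after throw: [b1@9:R b2@10:L]
Beat 3 (R): throw ball3 h=2 -> lands@5:R; in-air after throw: [b3@5:R b1@9:R b2@10:L]
Beat 4 (L): throw ball4 h=9 -> lands@13:R; in-air after throw: [b3@5:R b1@9:R b2@10:L b4@13:R]
Beat 5 (R): throw ball3 h=7 -> lands@12:L; in-air after throw: [b1@9:R b2@10:L b3@12:L b4@13:R]

Answer: ball1:lands@9:R ball2:lands@10:L ball4:lands@13:R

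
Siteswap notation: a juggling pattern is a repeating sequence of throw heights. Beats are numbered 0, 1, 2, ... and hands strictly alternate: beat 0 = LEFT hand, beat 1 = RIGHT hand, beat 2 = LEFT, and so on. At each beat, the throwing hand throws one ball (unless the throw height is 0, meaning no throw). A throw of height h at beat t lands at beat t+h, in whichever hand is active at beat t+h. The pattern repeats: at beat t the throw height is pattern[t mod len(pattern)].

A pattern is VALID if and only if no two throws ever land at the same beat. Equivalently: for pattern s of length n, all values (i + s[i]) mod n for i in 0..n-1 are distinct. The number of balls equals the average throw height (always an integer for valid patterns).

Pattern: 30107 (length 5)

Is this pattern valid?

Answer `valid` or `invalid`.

Answer: invalid

Derivation:
i=0: (i + s[i]) mod n = (0 + 3) mod 5 = 3
i=1: (i + s[i]) mod n = (1 + 0) mod 5 = 1
i=2: (i + s[i]) mod n = (2 + 1) mod 5 = 3
i=3: (i + s[i]) mod n = (3 + 0) mod 5 = 3
i=4: (i + s[i]) mod n = (4 + 7) mod 5 = 1
Residues: [3, 1, 3, 3, 1], distinct: False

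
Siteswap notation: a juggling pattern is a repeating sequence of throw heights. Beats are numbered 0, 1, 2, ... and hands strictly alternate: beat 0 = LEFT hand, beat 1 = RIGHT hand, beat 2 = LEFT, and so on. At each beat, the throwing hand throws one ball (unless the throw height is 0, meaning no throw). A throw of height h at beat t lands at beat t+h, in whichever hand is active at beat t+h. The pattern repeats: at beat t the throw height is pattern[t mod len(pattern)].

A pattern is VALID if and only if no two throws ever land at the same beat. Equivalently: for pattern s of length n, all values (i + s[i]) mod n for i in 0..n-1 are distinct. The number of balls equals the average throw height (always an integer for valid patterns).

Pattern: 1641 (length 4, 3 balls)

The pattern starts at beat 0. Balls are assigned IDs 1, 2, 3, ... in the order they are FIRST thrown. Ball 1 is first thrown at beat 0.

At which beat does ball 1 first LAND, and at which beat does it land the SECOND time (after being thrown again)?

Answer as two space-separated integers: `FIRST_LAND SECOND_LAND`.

Answer: 1 7

Derivation:
Beat 0 (L): throw ball1 h=1 -> lands@1:R; in-air after throw: [b1@1:R]
Beat 1 (R): throw ball1 h=6 -> lands@7:R; in-air after throw: [b1@7:R]
Beat 2 (L): throw ball2 h=4 -> lands@6:L; in-air after throw: [b2@6:L b1@7:R]
Beat 3 (R): throw ball3 h=1 -> lands@4:L; in-air after throw: [b3@4:L b2@6:L b1@7:R]
Beat 4 (L): throw ball3 h=1 -> lands@5:R; in-air after throw: [b3@5:R b2@6:L b1@7:R]
Beat 5 (R): throw ball3 h=6 -> lands@11:R; in-air after throw: [b2@6:L b1@7:R b3@11:R]
Beat 6 (L): throw ball2 h=4 -> lands@10:L; in-air after throw: [b1@7:R b2@10:L b3@11:R]
Beat 7 (R): throw ball1 h=1 -> lands@8:L; in-air after throw: [b1@8:L b2@10:L b3@11:R]
Ball 1: thrown@0 h=1 -> first land @1; rethrown@1 h=6 -> second land @7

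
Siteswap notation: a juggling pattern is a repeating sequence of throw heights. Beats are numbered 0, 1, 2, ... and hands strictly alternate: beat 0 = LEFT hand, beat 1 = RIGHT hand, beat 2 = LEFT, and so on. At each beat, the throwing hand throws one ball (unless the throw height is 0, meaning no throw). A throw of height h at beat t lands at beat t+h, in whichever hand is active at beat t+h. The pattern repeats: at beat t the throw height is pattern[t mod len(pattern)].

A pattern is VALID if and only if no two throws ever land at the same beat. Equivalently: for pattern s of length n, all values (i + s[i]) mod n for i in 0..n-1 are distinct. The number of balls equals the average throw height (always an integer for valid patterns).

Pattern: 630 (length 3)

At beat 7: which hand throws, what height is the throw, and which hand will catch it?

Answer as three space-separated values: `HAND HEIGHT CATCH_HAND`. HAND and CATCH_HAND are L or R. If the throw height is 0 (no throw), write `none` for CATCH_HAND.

Beat 7: 7 mod 2 = 1, so hand = R
Throw height = pattern[7 mod 3] = pattern[1] = 3
Lands at beat 7+3=10, 10 mod 2 = 0, so catch hand = L

Answer: R 3 L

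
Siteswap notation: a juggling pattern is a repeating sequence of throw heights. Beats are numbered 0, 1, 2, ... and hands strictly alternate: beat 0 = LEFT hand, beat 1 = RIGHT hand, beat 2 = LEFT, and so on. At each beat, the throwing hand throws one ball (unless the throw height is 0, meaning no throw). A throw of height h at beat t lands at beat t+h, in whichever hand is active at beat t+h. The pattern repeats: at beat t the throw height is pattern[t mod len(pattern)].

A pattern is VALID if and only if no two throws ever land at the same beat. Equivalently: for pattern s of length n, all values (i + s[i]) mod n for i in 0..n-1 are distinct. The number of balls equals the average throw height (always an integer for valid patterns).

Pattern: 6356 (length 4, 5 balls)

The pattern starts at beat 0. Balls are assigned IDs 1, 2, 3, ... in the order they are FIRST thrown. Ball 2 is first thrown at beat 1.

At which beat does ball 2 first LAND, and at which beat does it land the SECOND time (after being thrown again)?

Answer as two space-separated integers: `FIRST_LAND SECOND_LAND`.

Beat 0 (L): throw ball1 h=6 -> lands@6:L; in-air after throw: [b1@6:L]
Beat 1 (R): throw ball2 h=3 -> lands@4:L; in-air after throw: [b2@4:L b1@6:L]
Beat 2 (L): throw ball3 h=5 -> lands@7:R; in-air after throw: [b2@4:L b1@6:L b3@7:R]
Beat 3 (R): throw ball4 h=6 -> lands@9:R; in-air after throw: [b2@4:L b1@6:L b3@7:R b4@9:R]
Beat 4 (L): throw ball2 h=6 -> lands@10:L; in-air after throw: [b1@6:L b3@7:R b4@9:R b2@10:L]
Beat 5 (R): throw ball5 h=3 -> lands@8:L; in-air after throw: [b1@6:L b3@7:R b5@8:L b4@9:R b2@10:L]
Beat 6 (L): throw ball1 h=5 -> lands@11:R; in-air after throw: [b3@7:R b5@8:L b4@9:R b2@10:L b1@11:R]
Beat 7 (R): throw ball3 h=6 -> lands@13:R; in-air after throw: [b5@8:L b4@9:R b2@10:L b1@11:R b3@13:R]
Beat 8 (L): throw ball5 h=6 -> lands@14:L; in-air after throw: [b4@9:R b2@10:L b1@11:R b3@13:R b5@14:L]
Beat 9 (R): throw ball4 h=3 -> lands@12:L; in-air after throw: [b2@10:L b1@11:R b4@12:L b3@13:R b5@14:L]
Beat 10 (L): throw ball2 h=5 -> lands@15:R; in-air after throw: [b1@11:R b4@12:L b3@13:R b5@14:L b2@15:R]
Ball 2: thrown@1 h=3 -> first land @4; rethrown@4 h=6 -> second land @10

Answer: 4 10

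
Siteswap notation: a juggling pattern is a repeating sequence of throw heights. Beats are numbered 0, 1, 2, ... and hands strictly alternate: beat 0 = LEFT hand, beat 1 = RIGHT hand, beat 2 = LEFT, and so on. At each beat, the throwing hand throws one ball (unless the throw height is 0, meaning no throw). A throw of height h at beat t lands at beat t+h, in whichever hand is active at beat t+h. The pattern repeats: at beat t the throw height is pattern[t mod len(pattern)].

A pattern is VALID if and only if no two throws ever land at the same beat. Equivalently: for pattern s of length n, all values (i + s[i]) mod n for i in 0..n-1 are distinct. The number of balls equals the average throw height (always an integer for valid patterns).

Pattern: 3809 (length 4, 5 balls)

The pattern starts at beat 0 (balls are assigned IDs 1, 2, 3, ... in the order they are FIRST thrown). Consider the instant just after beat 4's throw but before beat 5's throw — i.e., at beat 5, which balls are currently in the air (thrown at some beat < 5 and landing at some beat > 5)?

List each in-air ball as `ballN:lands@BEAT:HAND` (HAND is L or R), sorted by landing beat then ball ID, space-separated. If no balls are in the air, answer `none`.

Beat 0 (L): throw ball1 h=3 -> lands@3:R; in-air after throw: [b1@3:R]
Beat 1 (R): throw ball2 h=8 -> lands@9:R; in-air after throw: [b1@3:R b2@9:R]
Beat 3 (R): throw ball1 h=9 -> lands@12:L; in-air after throw: [b2@9:R b1@12:L]
Beat 4 (L): throw ball3 h=3 -> lands@7:R; in-air after throw: [b3@7:R b2@9:R b1@12:L]
Beat 5 (R): throw ball4 h=8 -> lands@13:R; in-air after throw: [b3@7:R b2@9:R b1@12:L b4@13:R]

Answer: ball3:lands@7:R ball2:lands@9:R ball1:lands@12:L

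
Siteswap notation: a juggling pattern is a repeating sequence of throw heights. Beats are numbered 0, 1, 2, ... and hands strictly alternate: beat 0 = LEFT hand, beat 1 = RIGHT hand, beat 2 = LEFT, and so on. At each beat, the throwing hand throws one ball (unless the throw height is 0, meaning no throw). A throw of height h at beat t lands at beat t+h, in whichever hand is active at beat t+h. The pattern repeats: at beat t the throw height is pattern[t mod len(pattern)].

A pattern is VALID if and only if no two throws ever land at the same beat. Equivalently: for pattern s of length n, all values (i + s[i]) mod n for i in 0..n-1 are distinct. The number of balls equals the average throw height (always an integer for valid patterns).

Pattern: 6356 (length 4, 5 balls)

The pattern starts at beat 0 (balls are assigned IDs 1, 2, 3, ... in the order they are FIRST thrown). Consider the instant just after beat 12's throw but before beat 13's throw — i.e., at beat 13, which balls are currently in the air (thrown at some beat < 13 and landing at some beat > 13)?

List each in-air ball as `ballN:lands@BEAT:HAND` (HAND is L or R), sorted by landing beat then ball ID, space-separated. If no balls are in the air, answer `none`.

Answer: ball5:lands@14:L ball2:lands@15:R ball1:lands@17:R ball4:lands@18:L

Derivation:
Beat 0 (L): throw ball1 h=6 -> lands@6:L; in-air after throw: [b1@6:L]
Beat 1 (R): throw ball2 h=3 -> lands@4:L; in-air after throw: [b2@4:L b1@6:L]
Beat 2 (L): throw ball3 h=5 -> lands@7:R; in-air after throw: [b2@4:L b1@6:L b3@7:R]
Beat 3 (R): throw ball4 h=6 -> lands@9:R; in-air after throw: [b2@4:L b1@6:L b3@7:R b4@9:R]
Beat 4 (L): throw ball2 h=6 -> lands@10:L; in-air after throw: [b1@6:L b3@7:R b4@9:R b2@10:L]
Beat 5 (R): throw ball5 h=3 -> lands@8:L; in-air after throw: [b1@6:L b3@7:R b5@8:L b4@9:R b2@10:L]
Beat 6 (L): throw ball1 h=5 -> lands@11:R; in-air after throw: [b3@7:R b5@8:L b4@9:R b2@10:L b1@11:R]
Beat 7 (R): throw ball3 h=6 -> lands@13:R; in-air after throw: [b5@8:L b4@9:R b2@10:L b1@11:R b3@13:R]
Beat 8 (L): throw ball5 h=6 -> lands@14:L; in-air after throw: [b4@9:R b2@10:L b1@11:R b3@13:R b5@14:L]
Beat 9 (R): throw ball4 h=3 -> lands@12:L; in-air after throw: [b2@10:L b1@11:R b4@12:L b3@13:R b5@14:L]
Beat 10 (L): throw ball2 h=5 -> lands@15:R; in-air after throw: [b1@11:R b4@12:L b3@13:R b5@14:L b2@15:R]
Beat 11 (R): throw ball1 h=6 -> lands@17:R; in-air after throw: [b4@12:L b3@13:R b5@14:L b2@15:R b1@17:R]
Beat 12 (L): throw ball4 h=6 -> lands@18:L; in-air after throw: [b3@13:R b5@14:L b2@15:R b1@17:R b4@18:L]
Beat 13 (R): throw ball3 h=3 -> lands@16:L; in-air after throw: [b5@14:L b2@15:R b3@16:L b1@17:R b4@18:L]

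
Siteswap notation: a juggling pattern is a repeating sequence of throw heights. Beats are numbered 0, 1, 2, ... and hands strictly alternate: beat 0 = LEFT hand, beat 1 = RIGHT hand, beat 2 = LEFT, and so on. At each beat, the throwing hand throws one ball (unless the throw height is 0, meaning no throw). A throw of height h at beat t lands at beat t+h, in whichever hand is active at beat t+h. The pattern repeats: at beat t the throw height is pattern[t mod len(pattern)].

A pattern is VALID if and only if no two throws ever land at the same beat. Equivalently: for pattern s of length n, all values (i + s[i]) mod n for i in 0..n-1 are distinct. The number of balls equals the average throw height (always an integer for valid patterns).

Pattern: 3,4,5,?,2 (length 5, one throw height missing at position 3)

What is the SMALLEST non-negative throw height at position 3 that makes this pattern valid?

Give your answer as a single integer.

i=0: (0 + 3) mod 5 = 3
i=1: (1 + 4) mod 5 = 0
i=2: (2 + 5) mod 5 = 2
i=3: s[i]=? (unknown)
i=4: (4 + 2) mod 5 = 1
Known residues: [0, 1, 2, 3]; need a permutation of 0..4, so missing residue r = 4
Need (3 + s) mod 5 = 4; smallest s = (4 - 3) mod 5 = 1

Answer: 1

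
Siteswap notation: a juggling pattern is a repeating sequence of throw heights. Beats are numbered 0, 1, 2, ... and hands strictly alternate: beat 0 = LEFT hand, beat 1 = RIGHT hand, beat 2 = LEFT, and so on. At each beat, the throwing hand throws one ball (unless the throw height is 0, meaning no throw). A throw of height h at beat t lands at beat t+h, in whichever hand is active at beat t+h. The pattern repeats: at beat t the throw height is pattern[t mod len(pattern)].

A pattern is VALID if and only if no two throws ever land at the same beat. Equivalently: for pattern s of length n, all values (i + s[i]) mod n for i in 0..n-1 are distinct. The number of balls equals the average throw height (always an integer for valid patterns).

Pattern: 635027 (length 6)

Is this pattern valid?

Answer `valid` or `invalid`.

i=0: (i + s[i]) mod n = (0 + 6) mod 6 = 0
i=1: (i + s[i]) mod n = (1 + 3) mod 6 = 4
i=2: (i + s[i]) mod n = (2 + 5) mod 6 = 1
i=3: (i + s[i]) mod n = (3 + 0) mod 6 = 3
i=4: (i + s[i]) mod n = (4 + 2) mod 6 = 0
i=5: (i + s[i]) mod n = (5 + 7) mod 6 = 0
Residues: [0, 4, 1, 3, 0, 0], distinct: False

Answer: invalid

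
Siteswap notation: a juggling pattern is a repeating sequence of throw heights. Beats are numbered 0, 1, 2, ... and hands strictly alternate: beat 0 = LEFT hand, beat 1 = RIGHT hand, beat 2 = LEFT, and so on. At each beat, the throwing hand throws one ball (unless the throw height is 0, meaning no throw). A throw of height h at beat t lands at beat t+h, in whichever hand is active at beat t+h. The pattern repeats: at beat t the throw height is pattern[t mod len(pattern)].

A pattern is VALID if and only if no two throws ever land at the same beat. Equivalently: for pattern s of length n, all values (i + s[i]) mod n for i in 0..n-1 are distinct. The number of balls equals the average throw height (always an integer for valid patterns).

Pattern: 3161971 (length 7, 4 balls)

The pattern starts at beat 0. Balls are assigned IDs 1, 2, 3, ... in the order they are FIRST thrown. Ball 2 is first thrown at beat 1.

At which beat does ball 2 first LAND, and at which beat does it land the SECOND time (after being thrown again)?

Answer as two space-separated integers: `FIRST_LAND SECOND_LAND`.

Answer: 2 8

Derivation:
Beat 0 (L): throw ball1 h=3 -> lands@3:R; in-air after throw: [b1@3:R]
Beat 1 (R): throw ball2 h=1 -> lands@2:L; in-air after throw: [b2@2:L b1@3:R]
Beat 2 (L): throw ball2 h=6 -> lands@8:L; in-air after throw: [b1@3:R b2@8:L]
Beat 3 (R): throw ball1 h=1 -> lands@4:L; in-air after throw: [b1@4:L b2@8:L]
Beat 4 (L): throw ball1 h=9 -> lands@13:R; in-air after throw: [b2@8:L b1@13:R]
Beat 5 (R): throw ball3 h=7 -> lands@12:L; in-air after throw: [b2@8:L b3@12:L b1@13:R]
Beat 6 (L): throw ball4 h=1 -> lands@7:R; in-air after throw: [b4@7:R b2@8:L b3@12:L b1@13:R]
Beat 7 (R): throw ball4 h=3 -> lands@10:L; in-air after throw: [b2@8:L b4@10:L b3@12:L b1@13:R]
Beat 8 (L): throw ball2 h=1 -> lands@9:R; in-air after throw: [b2@9:R b4@10:L b3@12:L b1@13:R]
Ball 2: thrown@1 h=1 -> first land @2; rethrown@2 h=6 -> second land @8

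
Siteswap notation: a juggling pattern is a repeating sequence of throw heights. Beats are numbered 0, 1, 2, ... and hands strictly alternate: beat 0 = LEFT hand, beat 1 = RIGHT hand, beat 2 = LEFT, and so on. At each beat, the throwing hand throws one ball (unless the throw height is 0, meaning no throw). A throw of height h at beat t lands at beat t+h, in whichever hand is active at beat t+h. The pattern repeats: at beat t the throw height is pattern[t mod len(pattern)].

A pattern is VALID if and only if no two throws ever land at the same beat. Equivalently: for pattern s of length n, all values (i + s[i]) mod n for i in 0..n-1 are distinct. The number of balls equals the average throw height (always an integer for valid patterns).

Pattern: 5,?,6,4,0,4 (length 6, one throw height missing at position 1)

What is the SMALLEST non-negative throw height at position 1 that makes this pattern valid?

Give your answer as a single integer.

i=0: (0 + 5) mod 6 = 5
i=1: s[i]=? (unknown)
i=2: (2 + 6) mod 6 = 2
i=3: (3 + 4) mod 6 = 1
i=4: (4 + 0) mod 6 = 4
i=5: (5 + 4) mod 6 = 3
Known residues: [1, 2, 3, 4, 5]; need a permutation of 0..5, so missing residue r = 0
Need (1 + s) mod 6 = 0; smallest s = (0 - 1) mod 6 = 5

Answer: 5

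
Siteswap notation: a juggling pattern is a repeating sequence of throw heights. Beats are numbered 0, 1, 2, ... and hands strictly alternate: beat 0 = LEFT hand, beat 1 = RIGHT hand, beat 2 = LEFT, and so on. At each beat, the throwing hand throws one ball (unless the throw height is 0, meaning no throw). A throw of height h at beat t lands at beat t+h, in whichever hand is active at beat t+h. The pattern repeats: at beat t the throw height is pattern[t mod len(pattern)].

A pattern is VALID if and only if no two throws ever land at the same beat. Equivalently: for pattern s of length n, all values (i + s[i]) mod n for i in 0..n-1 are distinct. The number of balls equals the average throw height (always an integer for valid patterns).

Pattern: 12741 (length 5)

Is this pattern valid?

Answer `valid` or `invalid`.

i=0: (i + s[i]) mod n = (0 + 1) mod 5 = 1
i=1: (i + s[i]) mod n = (1 + 2) mod 5 = 3
i=2: (i + s[i]) mod n = (2 + 7) mod 5 = 4
i=3: (i + s[i]) mod n = (3 + 4) mod 5 = 2
i=4: (i + s[i]) mod n = (4 + 1) mod 5 = 0
Residues: [1, 3, 4, 2, 0], distinct: True

Answer: valid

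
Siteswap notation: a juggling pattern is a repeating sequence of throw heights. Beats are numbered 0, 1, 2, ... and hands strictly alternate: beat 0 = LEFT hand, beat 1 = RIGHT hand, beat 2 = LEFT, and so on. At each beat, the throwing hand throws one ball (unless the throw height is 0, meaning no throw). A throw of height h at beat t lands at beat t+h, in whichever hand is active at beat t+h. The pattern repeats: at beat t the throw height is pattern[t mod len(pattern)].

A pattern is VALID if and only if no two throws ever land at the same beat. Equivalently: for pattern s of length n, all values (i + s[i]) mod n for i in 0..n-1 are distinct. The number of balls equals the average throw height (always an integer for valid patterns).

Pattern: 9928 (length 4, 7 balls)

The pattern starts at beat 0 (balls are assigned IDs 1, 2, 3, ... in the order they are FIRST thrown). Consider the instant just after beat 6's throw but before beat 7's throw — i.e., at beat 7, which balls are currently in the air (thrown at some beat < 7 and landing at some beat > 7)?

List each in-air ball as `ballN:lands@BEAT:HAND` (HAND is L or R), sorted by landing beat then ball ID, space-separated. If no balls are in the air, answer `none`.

Beat 0 (L): throw ball1 h=9 -> lands@9:R; in-air after throw: [b1@9:R]
Beat 1 (R): throw ball2 h=9 -> lands@10:L; in-air after throw: [b1@9:R b2@10:L]
Beat 2 (L): throw ball3 h=2 -> lands@4:L; in-air after throw: [b3@4:L b1@9:R b2@10:L]
Beat 3 (R): throw ball4 h=8 -> lands@11:R; in-air after throw: [b3@4:L b1@9:R b2@10:L b4@11:R]
Beat 4 (L): throw ball3 h=9 -> lands@13:R; in-air after throw: [b1@9:R b2@10:L b4@11:R b3@13:R]
Beat 5 (R): throw ball5 h=9 -> lands@14:L; in-air after throw: [b1@9:R b2@10:L b4@11:R b3@13:R b5@14:L]
Beat 6 (L): throw ball6 h=2 -> lands@8:L; in-air after throw: [b6@8:L b1@9:R b2@10:L b4@11:R b3@13:R b5@14:L]
Beat 7 (R): throw ball7 h=8 -> lands@15:R; in-air after throw: [b6@8:L b1@9:R b2@10:L b4@11:R b3@13:R b5@14:L b7@15:R]

Answer: ball6:lands@8:L ball1:lands@9:R ball2:lands@10:L ball4:lands@11:R ball3:lands@13:R ball5:lands@14:L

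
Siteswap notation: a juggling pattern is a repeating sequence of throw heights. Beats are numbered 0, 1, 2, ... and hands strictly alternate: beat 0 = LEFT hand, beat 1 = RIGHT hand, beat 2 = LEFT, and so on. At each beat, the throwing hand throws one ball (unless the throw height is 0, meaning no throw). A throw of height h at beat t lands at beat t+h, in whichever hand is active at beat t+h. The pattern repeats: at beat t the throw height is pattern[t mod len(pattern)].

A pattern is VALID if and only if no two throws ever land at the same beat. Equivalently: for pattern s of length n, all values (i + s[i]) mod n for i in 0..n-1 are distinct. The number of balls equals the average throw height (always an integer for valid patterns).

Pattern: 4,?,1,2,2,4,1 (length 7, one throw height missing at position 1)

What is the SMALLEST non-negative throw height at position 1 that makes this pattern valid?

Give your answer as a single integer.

Answer: 0

Derivation:
i=0: (0 + 4) mod 7 = 4
i=1: s[i]=? (unknown)
i=2: (2 + 1) mod 7 = 3
i=3: (3 + 2) mod 7 = 5
i=4: (4 + 2) mod 7 = 6
i=5: (5 + 4) mod 7 = 2
i=6: (6 + 1) mod 7 = 0
Known residues: [0, 2, 3, 4, 5, 6]; need a permutation of 0..6, so missing residue r = 1
Need (1 + s) mod 7 = 1; smallest s = (1 - 1) mod 7 = 0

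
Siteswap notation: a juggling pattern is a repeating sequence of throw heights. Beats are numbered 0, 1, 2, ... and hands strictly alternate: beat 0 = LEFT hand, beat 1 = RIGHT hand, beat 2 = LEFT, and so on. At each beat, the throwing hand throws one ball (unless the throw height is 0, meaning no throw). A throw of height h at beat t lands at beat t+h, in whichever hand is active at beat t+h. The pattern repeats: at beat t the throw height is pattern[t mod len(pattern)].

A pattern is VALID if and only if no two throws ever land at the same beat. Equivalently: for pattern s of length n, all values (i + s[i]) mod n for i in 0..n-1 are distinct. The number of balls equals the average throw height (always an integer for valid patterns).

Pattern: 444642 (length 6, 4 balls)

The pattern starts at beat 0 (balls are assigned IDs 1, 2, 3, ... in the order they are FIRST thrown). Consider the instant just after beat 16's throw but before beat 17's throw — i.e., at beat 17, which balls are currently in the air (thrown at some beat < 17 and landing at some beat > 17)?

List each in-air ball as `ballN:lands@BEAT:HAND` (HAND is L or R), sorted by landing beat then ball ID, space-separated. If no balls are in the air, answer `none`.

Answer: ball3:lands@18:L ball1:lands@20:L ball4:lands@21:R

Derivation:
Beat 0 (L): throw ball1 h=4 -> lands@4:L; in-air after throw: [b1@4:L]
Beat 1 (R): throw ball2 h=4 -> lands@5:R; in-air after throw: [b1@4:L b2@5:R]
Beat 2 (L): throw ball3 h=4 -> lands@6:L; in-air after throw: [b1@4:L b2@5:R b3@6:L]
Beat 3 (R): throw ball4 h=6 -> lands@9:R; in-air after throw: [b1@4:L b2@5:R b3@6:L b4@9:R]
Beat 4 (L): throw ball1 h=4 -> lands@8:L; in-air after throw: [b2@5:R b3@6:L b1@8:L b4@9:R]
Beat 5 (R): throw ball2 h=2 -> lands@7:R; in-air after throw: [b3@6:L b2@7:R b1@8:L b4@9:R]
Beat 6 (L): throw ball3 h=4 -> lands@10:L; in-air after throw: [b2@7:R b1@8:L b4@9:R b3@10:L]
Beat 7 (R): throw ball2 h=4 -> lands@11:R; in-air after throw: [b1@8:L b4@9:R b3@10:L b2@11:R]
Beat 8 (L): throw ball1 h=4 -> lands@12:L; in-air after throw: [b4@9:R b3@10:L b2@11:R b1@12:L]
Beat 9 (R): throw ball4 h=6 -> lands@15:R; in-air after throw: [b3@10:L b2@11:R b1@12:L b4@15:R]
Beat 10 (L): throw ball3 h=4 -> lands@14:L; in-air after throw: [b2@11:R b1@12:L b3@14:L b4@15:R]
Beat 11 (R): throw ball2 h=2 -> lands@13:R; in-air after throw: [b1@12:L b2@13:R b3@14:L b4@15:R]
Beat 12 (L): throw ball1 h=4 -> lands@16:L; in-air after throw: [b2@13:R b3@14:L b4@15:R b1@16:L]
Beat 13 (R): throw ball2 h=4 -> lands@17:R; in-air after throw: [b3@14:L b4@15:R b1@16:L b2@17:R]
Beat 14 (L): throw ball3 h=4 -> lands@18:L; in-air after throw: [b4@15:R b1@16:L b2@17:R b3@18:L]
Beat 15 (R): throw ball4 h=6 -> lands@21:R; in-air after throw: [b1@16:L b2@17:R b3@18:L b4@21:R]
Beat 16 (L): throw ball1 h=4 -> lands@20:L; in-air after throw: [b2@17:R b3@18:L b1@20:L b4@21:R]
Beat 17 (R): throw ball2 h=2 -> lands@19:R; in-air after throw: [b3@18:L b2@19:R b1@20:L b4@21:R]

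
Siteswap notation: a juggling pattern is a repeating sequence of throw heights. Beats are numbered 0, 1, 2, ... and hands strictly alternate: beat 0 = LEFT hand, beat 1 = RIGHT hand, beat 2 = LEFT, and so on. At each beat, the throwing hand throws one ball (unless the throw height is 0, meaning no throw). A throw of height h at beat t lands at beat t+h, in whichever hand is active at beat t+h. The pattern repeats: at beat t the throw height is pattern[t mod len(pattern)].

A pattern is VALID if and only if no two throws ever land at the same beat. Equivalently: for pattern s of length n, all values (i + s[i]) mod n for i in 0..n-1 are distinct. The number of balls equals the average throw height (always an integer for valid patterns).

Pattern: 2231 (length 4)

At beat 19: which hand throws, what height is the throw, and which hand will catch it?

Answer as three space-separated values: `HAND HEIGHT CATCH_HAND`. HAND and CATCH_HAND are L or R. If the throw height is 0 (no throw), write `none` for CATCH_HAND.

Answer: R 1 L

Derivation:
Beat 19: 19 mod 2 = 1, so hand = R
Throw height = pattern[19 mod 4] = pattern[3] = 1
Lands at beat 19+1=20, 20 mod 2 = 0, so catch hand = L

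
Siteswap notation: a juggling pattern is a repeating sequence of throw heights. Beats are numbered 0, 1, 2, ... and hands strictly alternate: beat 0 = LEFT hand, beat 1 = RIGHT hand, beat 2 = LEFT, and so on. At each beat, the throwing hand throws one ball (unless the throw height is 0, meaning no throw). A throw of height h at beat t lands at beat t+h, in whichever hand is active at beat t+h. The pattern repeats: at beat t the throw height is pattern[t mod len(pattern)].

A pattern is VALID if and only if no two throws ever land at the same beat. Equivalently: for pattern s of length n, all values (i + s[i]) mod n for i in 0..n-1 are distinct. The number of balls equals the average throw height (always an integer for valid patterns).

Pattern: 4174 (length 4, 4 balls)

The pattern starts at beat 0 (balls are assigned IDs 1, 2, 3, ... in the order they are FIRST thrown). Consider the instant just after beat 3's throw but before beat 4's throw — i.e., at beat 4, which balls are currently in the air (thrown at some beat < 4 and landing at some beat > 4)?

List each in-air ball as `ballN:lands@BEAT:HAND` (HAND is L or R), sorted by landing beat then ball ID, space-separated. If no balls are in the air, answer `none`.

Answer: ball3:lands@7:R ball2:lands@9:R

Derivation:
Beat 0 (L): throw ball1 h=4 -> lands@4:L; in-air after throw: [b1@4:L]
Beat 1 (R): throw ball2 h=1 -> lands@2:L; in-air after throw: [b2@2:L b1@4:L]
Beat 2 (L): throw ball2 h=7 -> lands@9:R; in-air after throw: [b1@4:L b2@9:R]
Beat 3 (R): throw ball3 h=4 -> lands@7:R; in-air after throw: [b1@4:L b3@7:R b2@9:R]
Beat 4 (L): throw ball1 h=4 -> lands@8:L; in-air after throw: [b3@7:R b1@8:L b2@9:R]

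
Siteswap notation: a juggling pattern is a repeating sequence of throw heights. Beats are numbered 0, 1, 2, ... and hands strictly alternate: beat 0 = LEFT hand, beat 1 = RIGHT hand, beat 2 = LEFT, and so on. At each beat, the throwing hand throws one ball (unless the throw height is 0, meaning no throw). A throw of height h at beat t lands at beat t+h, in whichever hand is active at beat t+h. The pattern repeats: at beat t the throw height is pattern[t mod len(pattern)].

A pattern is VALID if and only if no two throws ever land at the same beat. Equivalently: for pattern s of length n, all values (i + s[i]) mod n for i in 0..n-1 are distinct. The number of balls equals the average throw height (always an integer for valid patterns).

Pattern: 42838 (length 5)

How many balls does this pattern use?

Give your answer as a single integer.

Answer: 5

Derivation:
Pattern = [4, 2, 8, 3, 8], length n = 5
  position 0: throw height = 4, running sum = 4
  position 1: throw height = 2, running sum = 6
  position 2: throw height = 8, running sum = 14
  position 3: throw height = 3, running sum = 17
  position 4: throw height = 8, running sum = 25
Total sum = 25; balls = sum / n = 25 / 5 = 5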